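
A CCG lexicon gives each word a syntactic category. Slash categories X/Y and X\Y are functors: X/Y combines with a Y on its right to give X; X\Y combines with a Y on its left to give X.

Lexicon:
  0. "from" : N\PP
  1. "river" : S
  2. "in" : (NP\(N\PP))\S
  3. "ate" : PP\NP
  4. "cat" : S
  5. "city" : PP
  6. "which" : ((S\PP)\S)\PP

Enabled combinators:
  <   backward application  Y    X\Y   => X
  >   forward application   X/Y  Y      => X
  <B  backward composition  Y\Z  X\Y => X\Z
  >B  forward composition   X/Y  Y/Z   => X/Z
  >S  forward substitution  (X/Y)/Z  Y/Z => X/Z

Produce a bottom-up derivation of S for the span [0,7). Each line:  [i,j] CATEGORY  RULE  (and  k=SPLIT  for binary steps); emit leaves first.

[0,1] N\PP  lex  "from"
[1,2] S  lex  "river"
[2,3] (NP\(N\PP))\S  lex  "in"
[1,3] NP\(N\PP)  <  k=2
[0,3] NP  <  k=1
[3,4] PP\NP  lex  "ate"
[4,5] S  lex  "cat"
[5,6] PP  lex  "city"
[6,7] ((S\PP)\S)\PP  lex  "which"
[5,7] (S\PP)\S  <  k=6
[4,7] S\PP  <  k=5
[3,7] S\NP  <B  k=4
[0,7] S  <  k=3

[0,7] S   <
  [0,3] NP   <
    [0,1] "from" : N\PP
    [1,3] NP\(N\PP)   <
      [1,2] "river" : S
      [2,3] "in" : (NP\(N\PP))\S
  [3,7] S\NP   <B
    [3,4] "ate" : PP\NP
    [4,7] S\PP   <
      [4,5] "cat" : S
      [5,7] (S\PP)\S   <
        [5,6] "city" : PP
        [6,7] "which" : ((S\PP)\S)\PP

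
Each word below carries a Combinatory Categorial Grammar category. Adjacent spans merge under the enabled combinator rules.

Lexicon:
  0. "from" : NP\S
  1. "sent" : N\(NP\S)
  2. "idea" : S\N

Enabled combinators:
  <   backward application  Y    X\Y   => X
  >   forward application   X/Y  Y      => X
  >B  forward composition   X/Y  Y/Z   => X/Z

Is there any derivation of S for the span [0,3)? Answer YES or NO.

YES

[0,3] S   <
  [0,2] N   <
    [0,1] "from" : NP\S
    [1,2] "sent" : N\(NP\S)
  [2,3] "idea" : S\N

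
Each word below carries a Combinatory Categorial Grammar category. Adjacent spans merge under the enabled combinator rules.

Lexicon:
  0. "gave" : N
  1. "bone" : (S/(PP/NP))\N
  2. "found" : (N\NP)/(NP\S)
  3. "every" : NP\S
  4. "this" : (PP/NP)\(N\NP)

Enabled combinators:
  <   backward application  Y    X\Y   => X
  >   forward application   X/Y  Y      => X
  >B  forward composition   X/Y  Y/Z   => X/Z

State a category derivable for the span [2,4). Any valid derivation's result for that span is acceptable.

[0,5] S   >
  [0,2] S/(PP/NP)   <
    [0,1] "gave" : N
    [1,2] "bone" : (S/(PP/NP))\N
  [2,5] PP/NP   <
    [2,4] N\NP   >
      [2,3] "found" : (N\NP)/(NP\S)
      [3,4] "every" : NP\S
    [4,5] "this" : (PP/NP)\(N\NP)

N\NP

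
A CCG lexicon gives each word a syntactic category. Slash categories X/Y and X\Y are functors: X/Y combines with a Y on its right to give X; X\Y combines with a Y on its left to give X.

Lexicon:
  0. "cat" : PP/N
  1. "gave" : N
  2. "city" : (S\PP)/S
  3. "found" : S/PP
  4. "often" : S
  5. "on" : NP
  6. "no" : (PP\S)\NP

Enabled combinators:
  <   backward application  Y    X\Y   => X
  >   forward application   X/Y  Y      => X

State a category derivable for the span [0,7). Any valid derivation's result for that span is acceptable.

S

[0,7] S   <
  [0,2] PP   >
    [0,1] "cat" : PP/N
    [1,2] "gave" : N
  [2,7] S\PP   >
    [2,3] "city" : (S\PP)/S
    [3,7] S   >
      [3,4] "found" : S/PP
      [4,7] PP   <
        [4,5] "often" : S
        [5,7] PP\S   <
          [5,6] "on" : NP
          [6,7] "no" : (PP\S)\NP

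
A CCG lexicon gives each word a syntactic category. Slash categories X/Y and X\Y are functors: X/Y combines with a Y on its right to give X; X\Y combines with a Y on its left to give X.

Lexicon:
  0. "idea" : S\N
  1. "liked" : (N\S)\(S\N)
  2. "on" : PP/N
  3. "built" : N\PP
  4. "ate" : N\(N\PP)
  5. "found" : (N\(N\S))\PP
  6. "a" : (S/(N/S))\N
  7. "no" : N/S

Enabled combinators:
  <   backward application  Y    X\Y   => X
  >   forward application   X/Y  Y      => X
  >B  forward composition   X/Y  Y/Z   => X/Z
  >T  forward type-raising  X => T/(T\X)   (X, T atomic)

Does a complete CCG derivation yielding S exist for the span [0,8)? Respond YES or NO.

YES

[0,8] S   >
  [0,7] S/(N/S)   <
    [0,6] N   <
      [0,2] N\S   <
        [0,1] "idea" : S\N
        [1,2] "liked" : (N\S)\(S\N)
      [2,6] N\(N\S)   <
        [2,5] PP   >
          [2,3] "on" : PP/N
          [3,5] N   <
            [3,4] "built" : N\PP
            [4,5] "ate" : N\(N\PP)
        [5,6] "found" : (N\(N\S))\PP
    [6,7] "a" : (S/(N/S))\N
  [7,8] "no" : N/S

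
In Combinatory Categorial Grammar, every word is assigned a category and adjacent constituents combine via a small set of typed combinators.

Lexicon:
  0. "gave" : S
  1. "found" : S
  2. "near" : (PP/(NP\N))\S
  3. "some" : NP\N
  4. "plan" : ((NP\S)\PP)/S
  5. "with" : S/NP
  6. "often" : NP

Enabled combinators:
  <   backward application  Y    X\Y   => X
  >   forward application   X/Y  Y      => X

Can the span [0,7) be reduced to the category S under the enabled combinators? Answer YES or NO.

S S (PP/(NP\N))\S NP\N ((NP\S)\PP)/S S/NP NP
CKY chart[0,7] = {NP}; S ∉ chart

NO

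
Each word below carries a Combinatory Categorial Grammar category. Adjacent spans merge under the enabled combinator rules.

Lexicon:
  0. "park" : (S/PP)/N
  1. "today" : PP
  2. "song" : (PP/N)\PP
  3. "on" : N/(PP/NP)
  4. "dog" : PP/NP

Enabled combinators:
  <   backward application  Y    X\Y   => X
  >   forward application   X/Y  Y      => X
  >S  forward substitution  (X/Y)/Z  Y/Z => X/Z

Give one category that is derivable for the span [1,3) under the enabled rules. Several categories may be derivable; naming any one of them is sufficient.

PP/N

[0,5] S   >
  [0,3] S/N   >S
    [0,1] "park" : (S/PP)/N
    [1,3] PP/N   <
      [1,2] "today" : PP
      [2,3] "song" : (PP/N)\PP
  [3,5] N   >
    [3,4] "on" : N/(PP/NP)
    [4,5] "dog" : PP/NP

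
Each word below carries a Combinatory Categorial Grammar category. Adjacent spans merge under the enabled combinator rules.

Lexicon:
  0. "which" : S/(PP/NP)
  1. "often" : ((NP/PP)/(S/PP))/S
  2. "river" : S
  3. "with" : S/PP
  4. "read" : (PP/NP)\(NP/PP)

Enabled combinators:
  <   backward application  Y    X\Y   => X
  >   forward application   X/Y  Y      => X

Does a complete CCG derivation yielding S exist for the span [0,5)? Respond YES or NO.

YES

[0,5] S   >
  [0,1] "which" : S/(PP/NP)
  [1,5] PP/NP   <
    [1,4] NP/PP   >
      [1,3] (NP/PP)/(S/PP)   >
        [1,2] "often" : ((NP/PP)/(S/PP))/S
        [2,3] "river" : S
      [3,4] "with" : S/PP
    [4,5] "read" : (PP/NP)\(NP/PP)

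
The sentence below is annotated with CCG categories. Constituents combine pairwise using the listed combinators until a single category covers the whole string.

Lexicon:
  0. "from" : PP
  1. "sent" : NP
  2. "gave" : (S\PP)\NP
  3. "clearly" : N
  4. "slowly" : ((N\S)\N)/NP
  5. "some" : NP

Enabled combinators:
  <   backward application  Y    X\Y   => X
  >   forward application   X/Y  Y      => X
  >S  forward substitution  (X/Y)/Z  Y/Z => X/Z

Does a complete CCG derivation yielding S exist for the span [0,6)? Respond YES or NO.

PP NP (S\PP)\NP N ((N\S)\N)/NP NP
CKY chart[0,6] = {N}; S ∉ chart

NO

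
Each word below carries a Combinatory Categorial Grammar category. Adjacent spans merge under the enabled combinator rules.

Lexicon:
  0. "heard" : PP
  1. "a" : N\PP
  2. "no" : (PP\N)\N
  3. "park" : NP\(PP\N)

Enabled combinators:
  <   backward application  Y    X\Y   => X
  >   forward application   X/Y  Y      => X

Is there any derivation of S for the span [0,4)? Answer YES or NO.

PP N\PP (PP\N)\N NP\(PP\N)
CKY chart[0,4] = {NP}; S ∉ chart

NO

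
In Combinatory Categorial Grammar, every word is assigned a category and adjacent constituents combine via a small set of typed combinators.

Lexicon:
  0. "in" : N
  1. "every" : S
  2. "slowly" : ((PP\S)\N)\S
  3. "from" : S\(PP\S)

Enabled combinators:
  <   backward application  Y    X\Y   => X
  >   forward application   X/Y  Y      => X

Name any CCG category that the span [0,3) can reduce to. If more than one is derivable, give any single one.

[0,4] S   <
  [0,3] PP\S   <
    [0,1] "in" : N
    [1,3] (PP\S)\N   <
      [1,2] "every" : S
      [2,3] "slowly" : ((PP\S)\N)\S
  [3,4] "from" : S\(PP\S)

PP\S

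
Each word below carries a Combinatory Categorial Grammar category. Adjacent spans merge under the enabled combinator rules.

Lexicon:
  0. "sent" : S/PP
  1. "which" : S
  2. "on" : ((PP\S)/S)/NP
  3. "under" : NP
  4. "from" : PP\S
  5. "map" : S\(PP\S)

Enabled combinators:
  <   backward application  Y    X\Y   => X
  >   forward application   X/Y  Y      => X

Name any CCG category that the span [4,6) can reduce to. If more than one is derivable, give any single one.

S

[0,6] S   >
  [0,1] "sent" : S/PP
  [1,6] PP   <
    [1,2] "which" : S
    [2,6] PP\S   >
      [2,4] (PP\S)/S   >
        [2,3] "on" : ((PP\S)/S)/NP
        [3,4] "under" : NP
      [4,6] S   <
        [4,5] "from" : PP\S
        [5,6] "map" : S\(PP\S)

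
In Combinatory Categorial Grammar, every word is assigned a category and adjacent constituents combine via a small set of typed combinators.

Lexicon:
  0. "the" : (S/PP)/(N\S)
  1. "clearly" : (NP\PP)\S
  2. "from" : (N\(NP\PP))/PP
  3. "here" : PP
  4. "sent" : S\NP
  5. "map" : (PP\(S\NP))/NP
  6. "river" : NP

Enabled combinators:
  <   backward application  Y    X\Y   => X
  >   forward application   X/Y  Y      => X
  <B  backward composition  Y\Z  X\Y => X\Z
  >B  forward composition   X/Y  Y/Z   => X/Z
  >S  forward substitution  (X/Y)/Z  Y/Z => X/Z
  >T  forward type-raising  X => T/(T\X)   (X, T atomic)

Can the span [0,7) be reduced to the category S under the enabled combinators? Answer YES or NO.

[0,7] S   >
  [0,4] S/PP   >
    [0,1] "the" : (S/PP)/(N\S)
    [1,4] N\S   <B
      [1,2] "clearly" : (NP\PP)\S
      [2,4] N\(NP\PP)   >
        [2,3] "from" : (N\(NP\PP))/PP
        [3,4] "here" : PP
  [4,7] PP   <
    [4,5] "sent" : S\NP
    [5,7] PP\(S\NP)   >
      [5,6] "map" : (PP\(S\NP))/NP
      [6,7] "river" : NP

YES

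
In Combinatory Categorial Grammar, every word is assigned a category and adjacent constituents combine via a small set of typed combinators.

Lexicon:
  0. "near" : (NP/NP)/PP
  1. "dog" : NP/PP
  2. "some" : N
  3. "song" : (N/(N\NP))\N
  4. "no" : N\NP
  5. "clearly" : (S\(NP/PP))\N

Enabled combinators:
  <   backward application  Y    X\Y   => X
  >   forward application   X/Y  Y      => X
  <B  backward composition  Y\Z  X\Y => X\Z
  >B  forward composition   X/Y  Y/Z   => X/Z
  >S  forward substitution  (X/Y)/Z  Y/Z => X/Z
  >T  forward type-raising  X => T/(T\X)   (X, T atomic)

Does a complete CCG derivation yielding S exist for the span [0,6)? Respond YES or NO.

YES

[0,6] S   <
  [0,2] NP/PP   >S
    [0,1] "near" : (NP/NP)/PP
    [1,2] "dog" : NP/PP
  [2,6] S\(NP/PP)   <
    [2,5] N   >
      [2,4] N/(N\NP)   <
        [2,3] "some" : N
        [3,4] "song" : (N/(N\NP))\N
      [4,5] "no" : N\NP
    [5,6] "clearly" : (S\(NP/PP))\N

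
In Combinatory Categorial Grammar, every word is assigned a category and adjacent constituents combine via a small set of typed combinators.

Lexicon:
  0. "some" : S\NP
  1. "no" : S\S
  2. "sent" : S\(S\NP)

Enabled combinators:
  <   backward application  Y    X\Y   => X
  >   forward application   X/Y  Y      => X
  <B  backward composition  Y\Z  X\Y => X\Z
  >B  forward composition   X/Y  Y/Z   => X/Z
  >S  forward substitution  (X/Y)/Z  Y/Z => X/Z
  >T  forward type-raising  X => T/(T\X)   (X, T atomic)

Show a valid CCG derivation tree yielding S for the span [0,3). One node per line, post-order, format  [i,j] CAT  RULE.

[0,1] S\NP  lex  "some"
[1,2] S\S  lex  "no"
[0,2] S\NP  <B  k=1
[2,3] S\(S\NP)  lex  "sent"
[0,3] S  <  k=2

[0,3] S   <
  [0,2] S\NP   <B
    [0,1] "some" : S\NP
    [1,2] "no" : S\S
  [2,3] "sent" : S\(S\NP)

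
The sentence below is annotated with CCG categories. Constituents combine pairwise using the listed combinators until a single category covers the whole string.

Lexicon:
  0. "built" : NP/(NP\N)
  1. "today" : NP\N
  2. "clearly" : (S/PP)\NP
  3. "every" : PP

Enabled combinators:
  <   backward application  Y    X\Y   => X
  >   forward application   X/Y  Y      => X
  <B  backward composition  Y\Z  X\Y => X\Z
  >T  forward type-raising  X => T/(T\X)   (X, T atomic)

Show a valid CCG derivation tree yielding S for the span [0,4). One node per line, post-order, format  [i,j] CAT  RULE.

[0,4] S   >
  [0,3] S/PP   <
    [0,2] NP   >
      [0,1] "built" : NP/(NP\N)
      [1,2] "today" : NP\N
    [2,3] "clearly" : (S/PP)\NP
  [3,4] "every" : PP

[0,1] NP/(NP\N)  lex  "built"
[1,2] NP\N  lex  "today"
[0,2] NP  >  k=1
[2,3] (S/PP)\NP  lex  "clearly"
[0,3] S/PP  <  k=2
[3,4] PP  lex  "every"
[0,4] S  >  k=3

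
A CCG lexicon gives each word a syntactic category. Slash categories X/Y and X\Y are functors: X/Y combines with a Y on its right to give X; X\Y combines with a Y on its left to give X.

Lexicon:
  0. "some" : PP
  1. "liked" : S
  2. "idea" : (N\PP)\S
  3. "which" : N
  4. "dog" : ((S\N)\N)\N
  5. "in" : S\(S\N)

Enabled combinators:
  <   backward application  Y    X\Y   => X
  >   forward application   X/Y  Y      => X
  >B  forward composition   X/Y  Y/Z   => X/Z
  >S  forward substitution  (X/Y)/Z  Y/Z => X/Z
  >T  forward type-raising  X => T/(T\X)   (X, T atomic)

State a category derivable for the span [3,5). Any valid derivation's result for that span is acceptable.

[0,6] S   <
  [0,5] S\N   <
    [0,3] N   >
      [0,1] N/(N\PP)   >T
        [0,1] "some" : PP
      [1,3] N\PP   <
        [1,2] "liked" : S
        [2,3] "idea" : (N\PP)\S
    [3,5] (S\N)\N   <
      [3,4] "which" : N
      [4,5] "dog" : ((S\N)\N)\N
  [5,6] "in" : S\(S\N)

(S\N)\N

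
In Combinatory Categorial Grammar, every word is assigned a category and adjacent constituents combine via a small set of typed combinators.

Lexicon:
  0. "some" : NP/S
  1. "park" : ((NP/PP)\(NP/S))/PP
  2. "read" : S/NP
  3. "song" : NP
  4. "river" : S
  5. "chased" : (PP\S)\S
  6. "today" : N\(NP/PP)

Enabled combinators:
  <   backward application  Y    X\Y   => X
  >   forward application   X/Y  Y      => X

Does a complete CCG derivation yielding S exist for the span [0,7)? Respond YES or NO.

NO

NP/S ((NP/PP)\(NP/S))/PP S/NP NP S (PP\S)\S N\(NP/PP)
CKY chart[0,7] = {N}; S ∉ chart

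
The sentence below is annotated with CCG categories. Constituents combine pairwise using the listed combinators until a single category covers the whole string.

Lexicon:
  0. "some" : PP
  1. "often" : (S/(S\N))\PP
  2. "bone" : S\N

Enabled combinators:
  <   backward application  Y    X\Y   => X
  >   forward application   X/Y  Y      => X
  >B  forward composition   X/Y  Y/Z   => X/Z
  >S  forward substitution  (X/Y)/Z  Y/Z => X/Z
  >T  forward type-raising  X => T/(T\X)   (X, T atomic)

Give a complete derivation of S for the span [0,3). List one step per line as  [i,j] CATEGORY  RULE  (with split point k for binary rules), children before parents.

[0,3] S   >
  [0,2] S/(S\N)   <
    [0,1] "some" : PP
    [1,2] "often" : (S/(S\N))\PP
  [2,3] "bone" : S\N

[0,1] PP  lex  "some"
[1,2] (S/(S\N))\PP  lex  "often"
[0,2] S/(S\N)  <  k=1
[2,3] S\N  lex  "bone"
[0,3] S  >  k=2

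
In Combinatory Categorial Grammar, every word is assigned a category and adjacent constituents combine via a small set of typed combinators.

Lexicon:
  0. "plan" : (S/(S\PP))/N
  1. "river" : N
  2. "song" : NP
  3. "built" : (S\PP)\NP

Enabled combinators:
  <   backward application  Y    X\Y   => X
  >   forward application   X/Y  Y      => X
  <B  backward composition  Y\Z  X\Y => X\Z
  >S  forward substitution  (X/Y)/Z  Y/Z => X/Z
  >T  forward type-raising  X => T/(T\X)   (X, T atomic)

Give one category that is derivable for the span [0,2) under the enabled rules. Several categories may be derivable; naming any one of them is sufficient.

[0,4] S   >
  [0,2] S/(S\PP)   >
    [0,1] "plan" : (S/(S\PP))/N
    [1,2] "river" : N
  [2,4] S\PP   <
    [2,3] "song" : NP
    [3,4] "built" : (S\PP)\NP

S/(S\PP)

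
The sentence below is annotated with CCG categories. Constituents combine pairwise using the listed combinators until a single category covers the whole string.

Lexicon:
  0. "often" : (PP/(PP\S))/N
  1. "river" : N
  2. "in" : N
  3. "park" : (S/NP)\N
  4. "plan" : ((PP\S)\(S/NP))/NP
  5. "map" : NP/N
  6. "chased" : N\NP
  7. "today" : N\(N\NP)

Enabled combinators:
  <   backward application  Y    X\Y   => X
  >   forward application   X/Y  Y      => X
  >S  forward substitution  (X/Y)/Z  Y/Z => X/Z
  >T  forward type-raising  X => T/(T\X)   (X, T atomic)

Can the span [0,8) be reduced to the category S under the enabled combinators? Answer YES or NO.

(PP/(PP\S))/N N N (S/NP)\N ((PP\S)\(S/NP))/NP NP/N N\NP N\(N\NP)
CKY chart[0,8] = {N/(N\PP), NP/(NP\PP), PP, PP/(PP\PP), S/(S\PP)}; S ∉ chart

NO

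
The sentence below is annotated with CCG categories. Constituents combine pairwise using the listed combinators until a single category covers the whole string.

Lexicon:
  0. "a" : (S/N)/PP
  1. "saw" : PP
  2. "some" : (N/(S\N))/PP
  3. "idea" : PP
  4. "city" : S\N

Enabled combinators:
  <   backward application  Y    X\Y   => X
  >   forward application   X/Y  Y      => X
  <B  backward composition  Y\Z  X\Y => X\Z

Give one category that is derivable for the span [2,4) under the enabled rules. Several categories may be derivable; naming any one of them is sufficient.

N/(S\N)

[0,5] S   >
  [0,2] S/N   >
    [0,1] "a" : (S/N)/PP
    [1,2] "saw" : PP
  [2,5] N   >
    [2,4] N/(S\N)   >
      [2,3] "some" : (N/(S\N))/PP
      [3,4] "idea" : PP
    [4,5] "city" : S\N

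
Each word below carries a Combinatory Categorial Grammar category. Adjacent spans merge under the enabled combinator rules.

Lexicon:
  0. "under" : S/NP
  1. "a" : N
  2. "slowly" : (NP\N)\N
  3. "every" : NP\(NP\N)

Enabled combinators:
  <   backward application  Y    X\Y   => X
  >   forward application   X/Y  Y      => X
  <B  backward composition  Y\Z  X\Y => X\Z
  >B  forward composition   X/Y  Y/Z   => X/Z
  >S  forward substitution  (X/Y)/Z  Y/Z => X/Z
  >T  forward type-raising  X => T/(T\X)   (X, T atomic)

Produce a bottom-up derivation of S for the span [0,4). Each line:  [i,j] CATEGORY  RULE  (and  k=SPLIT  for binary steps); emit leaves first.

[0,1] S/NP  lex  "under"
[1,2] N  lex  "a"
[2,3] (NP\N)\N  lex  "slowly"
[1,3] NP\N  <  k=2
[3,4] NP\(NP\N)  lex  "every"
[1,4] NP  <  k=3
[0,4] S  >  k=1

[0,4] S   >
  [0,1] "under" : S/NP
  [1,4] NP   <
    [1,3] NP\N   <
      [1,2] "a" : N
      [2,3] "slowly" : (NP\N)\N
    [3,4] "every" : NP\(NP\N)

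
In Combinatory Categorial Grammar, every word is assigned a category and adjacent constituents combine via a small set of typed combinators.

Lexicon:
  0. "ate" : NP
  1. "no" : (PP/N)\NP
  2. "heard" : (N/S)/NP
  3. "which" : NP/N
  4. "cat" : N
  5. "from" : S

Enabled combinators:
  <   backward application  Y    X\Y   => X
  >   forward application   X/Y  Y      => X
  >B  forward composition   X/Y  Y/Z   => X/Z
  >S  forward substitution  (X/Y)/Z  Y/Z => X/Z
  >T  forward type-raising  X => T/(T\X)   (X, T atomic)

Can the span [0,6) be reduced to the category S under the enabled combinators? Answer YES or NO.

NO

NP (PP/N)\NP (N/S)/NP NP/N N S
CKY chart[0,6] = {N/(N\PP), NP/(NP\PP), PP, PP/(N\N), PP/(PP\PP), PP/(S\S), S/(S\PP)}; S ∉ chart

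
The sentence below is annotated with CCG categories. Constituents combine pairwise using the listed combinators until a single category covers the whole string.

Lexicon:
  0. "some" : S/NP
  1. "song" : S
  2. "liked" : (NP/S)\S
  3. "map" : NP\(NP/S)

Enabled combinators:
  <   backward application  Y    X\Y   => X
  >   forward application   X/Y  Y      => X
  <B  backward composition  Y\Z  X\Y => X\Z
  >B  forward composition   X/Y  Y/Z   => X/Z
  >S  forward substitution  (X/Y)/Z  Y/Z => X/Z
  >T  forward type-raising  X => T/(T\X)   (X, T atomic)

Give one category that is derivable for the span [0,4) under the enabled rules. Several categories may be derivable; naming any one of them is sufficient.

[0,4] S   >
  [0,1] "some" : S/NP
  [1,4] NP   <
    [1,2] "song" : S
    [2,4] NP\S   <B
      [2,3] "liked" : (NP/S)\S
      [3,4] "map" : NP\(NP/S)

S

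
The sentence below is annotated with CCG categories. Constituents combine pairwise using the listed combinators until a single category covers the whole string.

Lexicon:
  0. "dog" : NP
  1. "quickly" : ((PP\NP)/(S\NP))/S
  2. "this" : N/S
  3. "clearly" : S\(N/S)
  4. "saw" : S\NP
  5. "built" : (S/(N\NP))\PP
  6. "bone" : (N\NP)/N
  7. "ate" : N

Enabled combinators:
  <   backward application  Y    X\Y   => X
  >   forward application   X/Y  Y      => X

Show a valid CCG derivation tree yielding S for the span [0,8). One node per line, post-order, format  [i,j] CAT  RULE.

[0,8] S   >
  [0,6] S/(N\NP)   <
    [0,5] PP   <
      [0,1] "dog" : NP
      [1,5] PP\NP   >
        [1,4] (PP\NP)/(S\NP)   >
          [1,2] "quickly" : ((PP\NP)/(S\NP))/S
          [2,4] S   <
            [2,3] "this" : N/S
            [3,4] "clearly" : S\(N/S)
        [4,5] "saw" : S\NP
    [5,6] "built" : (S/(N\NP))\PP
  [6,8] N\NP   >
    [6,7] "bone" : (N\NP)/N
    [7,8] "ate" : N

[0,1] NP  lex  "dog"
[1,2] ((PP\NP)/(S\NP))/S  lex  "quickly"
[2,3] N/S  lex  "this"
[3,4] S\(N/S)  lex  "clearly"
[2,4] S  <  k=3
[1,4] (PP\NP)/(S\NP)  >  k=2
[4,5] S\NP  lex  "saw"
[1,5] PP\NP  >  k=4
[0,5] PP  <  k=1
[5,6] (S/(N\NP))\PP  lex  "built"
[0,6] S/(N\NP)  <  k=5
[6,7] (N\NP)/N  lex  "bone"
[7,8] N  lex  "ate"
[6,8] N\NP  >  k=7
[0,8] S  >  k=6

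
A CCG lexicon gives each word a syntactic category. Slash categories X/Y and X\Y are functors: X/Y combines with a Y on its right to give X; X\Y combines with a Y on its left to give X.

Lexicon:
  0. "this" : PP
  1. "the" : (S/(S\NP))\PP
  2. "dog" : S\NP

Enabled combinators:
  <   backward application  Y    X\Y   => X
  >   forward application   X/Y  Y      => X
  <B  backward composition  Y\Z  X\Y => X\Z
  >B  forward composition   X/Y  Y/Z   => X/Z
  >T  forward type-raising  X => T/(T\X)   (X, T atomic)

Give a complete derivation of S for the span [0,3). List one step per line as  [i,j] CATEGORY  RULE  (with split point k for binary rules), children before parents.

[0,1] PP  lex  "this"
[1,2] (S/(S\NP))\PP  lex  "the"
[0,2] S/(S\NP)  <  k=1
[2,3] S\NP  lex  "dog"
[0,3] S  >  k=2

[0,3] S   >
  [0,2] S/(S\NP)   <
    [0,1] "this" : PP
    [1,2] "the" : (S/(S\NP))\PP
  [2,3] "dog" : S\NP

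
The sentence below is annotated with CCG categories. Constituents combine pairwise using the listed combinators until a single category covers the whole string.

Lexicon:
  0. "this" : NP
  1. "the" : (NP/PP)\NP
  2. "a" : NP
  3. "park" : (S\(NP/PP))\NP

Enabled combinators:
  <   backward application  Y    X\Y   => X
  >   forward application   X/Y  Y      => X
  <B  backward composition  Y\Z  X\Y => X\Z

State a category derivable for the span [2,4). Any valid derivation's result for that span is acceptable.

[0,4] S   <
  [0,2] NP/PP   <
    [0,1] "this" : NP
    [1,2] "the" : (NP/PP)\NP
  [2,4] S\(NP/PP)   <
    [2,3] "a" : NP
    [3,4] "park" : (S\(NP/PP))\NP

S\(NP/PP)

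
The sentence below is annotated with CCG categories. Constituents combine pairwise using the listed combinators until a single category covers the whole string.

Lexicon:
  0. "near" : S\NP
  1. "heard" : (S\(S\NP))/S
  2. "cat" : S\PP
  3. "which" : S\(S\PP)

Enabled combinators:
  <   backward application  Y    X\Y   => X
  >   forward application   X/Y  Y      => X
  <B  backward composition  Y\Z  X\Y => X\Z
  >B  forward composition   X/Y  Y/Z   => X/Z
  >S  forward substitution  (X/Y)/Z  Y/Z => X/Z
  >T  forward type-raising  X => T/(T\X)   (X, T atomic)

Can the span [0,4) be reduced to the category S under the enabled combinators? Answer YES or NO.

[0,4] S   <
  [0,1] "near" : S\NP
  [1,4] S\(S\NP)   >
    [1,2] "heard" : (S\(S\NP))/S
    [2,4] S   <
      [2,3] "cat" : S\PP
      [3,4] "which" : S\(S\PP)

YES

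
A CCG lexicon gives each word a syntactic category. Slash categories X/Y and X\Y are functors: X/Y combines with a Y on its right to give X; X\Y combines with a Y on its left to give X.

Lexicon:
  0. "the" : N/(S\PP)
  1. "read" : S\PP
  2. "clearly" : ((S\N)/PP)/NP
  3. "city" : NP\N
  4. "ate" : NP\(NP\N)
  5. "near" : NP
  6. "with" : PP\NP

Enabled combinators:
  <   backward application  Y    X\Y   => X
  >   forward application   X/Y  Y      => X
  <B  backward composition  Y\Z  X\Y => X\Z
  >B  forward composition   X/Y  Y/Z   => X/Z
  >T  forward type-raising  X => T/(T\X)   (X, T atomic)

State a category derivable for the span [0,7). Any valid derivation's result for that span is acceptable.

[0,7] S   <
  [0,2] N   >
    [0,1] "the" : N/(S\PP)
    [1,2] "read" : S\PP
  [2,7] S\N   >
    [2,5] (S\N)/PP   >
      [2,3] "clearly" : ((S\N)/PP)/NP
      [3,5] NP   <
        [3,4] "city" : NP\N
        [4,5] "ate" : NP\(NP\N)
    [5,7] PP   <
      [5,6] "near" : NP
      [6,7] "with" : PP\NP

S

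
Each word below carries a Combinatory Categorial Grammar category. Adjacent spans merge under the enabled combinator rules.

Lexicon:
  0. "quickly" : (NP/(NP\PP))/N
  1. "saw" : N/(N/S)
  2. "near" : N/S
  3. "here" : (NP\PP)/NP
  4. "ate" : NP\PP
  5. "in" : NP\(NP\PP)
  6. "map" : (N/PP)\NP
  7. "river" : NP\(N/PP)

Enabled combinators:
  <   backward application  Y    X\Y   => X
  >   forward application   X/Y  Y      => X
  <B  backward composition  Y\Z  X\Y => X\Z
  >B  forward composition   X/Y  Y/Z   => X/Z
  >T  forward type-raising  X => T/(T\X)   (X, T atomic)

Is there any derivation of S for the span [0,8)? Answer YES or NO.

NO

(NP/(NP\PP))/N N/(N/S) N/S (NP\PP)/NP NP\PP NP\(NP\PP) (N/PP)\NP NP\(N/PP)
CKY chart[0,8] = {N/(N\NP), NP, NP/(NP\NP), PP/(PP\NP), S/(S\NP)}; S ∉ chart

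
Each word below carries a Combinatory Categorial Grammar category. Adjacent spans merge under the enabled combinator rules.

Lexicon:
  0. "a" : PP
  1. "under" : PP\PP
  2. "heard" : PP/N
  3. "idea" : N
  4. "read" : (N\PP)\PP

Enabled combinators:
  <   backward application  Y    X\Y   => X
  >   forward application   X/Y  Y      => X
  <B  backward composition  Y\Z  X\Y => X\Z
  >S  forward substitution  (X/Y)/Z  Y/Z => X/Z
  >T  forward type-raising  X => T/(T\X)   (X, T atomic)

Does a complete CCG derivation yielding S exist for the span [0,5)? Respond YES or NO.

NO

PP PP\PP PP/N N (N\PP)\PP
CKY chart[0,5] = {N, N/(N\N), NP/(NP\N), PP/(PP\N), S/(S\N)}; S ∉ chart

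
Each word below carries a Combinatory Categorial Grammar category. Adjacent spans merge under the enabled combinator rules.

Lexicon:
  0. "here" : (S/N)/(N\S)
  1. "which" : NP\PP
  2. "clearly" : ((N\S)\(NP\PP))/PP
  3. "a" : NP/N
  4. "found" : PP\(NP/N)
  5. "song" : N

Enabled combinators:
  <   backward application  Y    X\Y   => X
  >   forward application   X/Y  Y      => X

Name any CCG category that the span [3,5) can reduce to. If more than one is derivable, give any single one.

PP

[0,6] S   >
  [0,5] S/N   >
    [0,1] "here" : (S/N)/(N\S)
    [1,5] N\S   <
      [1,2] "which" : NP\PP
      [2,5] (N\S)\(NP\PP)   >
        [2,3] "clearly" : ((N\S)\(NP\PP))/PP
        [3,5] PP   <
          [3,4] "a" : NP/N
          [4,5] "found" : PP\(NP/N)
  [5,6] "song" : N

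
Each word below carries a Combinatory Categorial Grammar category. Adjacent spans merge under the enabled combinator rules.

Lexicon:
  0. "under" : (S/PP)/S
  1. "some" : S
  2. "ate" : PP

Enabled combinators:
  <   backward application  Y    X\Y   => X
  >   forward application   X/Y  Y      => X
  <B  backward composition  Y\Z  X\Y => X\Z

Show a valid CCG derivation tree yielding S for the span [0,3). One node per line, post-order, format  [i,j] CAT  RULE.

[0,1] (S/PP)/S  lex  "under"
[1,2] S  lex  "some"
[0,2] S/PP  >  k=1
[2,3] PP  lex  "ate"
[0,3] S  >  k=2

[0,3] S   >
  [0,2] S/PP   >
    [0,1] "under" : (S/PP)/S
    [1,2] "some" : S
  [2,3] "ate" : PP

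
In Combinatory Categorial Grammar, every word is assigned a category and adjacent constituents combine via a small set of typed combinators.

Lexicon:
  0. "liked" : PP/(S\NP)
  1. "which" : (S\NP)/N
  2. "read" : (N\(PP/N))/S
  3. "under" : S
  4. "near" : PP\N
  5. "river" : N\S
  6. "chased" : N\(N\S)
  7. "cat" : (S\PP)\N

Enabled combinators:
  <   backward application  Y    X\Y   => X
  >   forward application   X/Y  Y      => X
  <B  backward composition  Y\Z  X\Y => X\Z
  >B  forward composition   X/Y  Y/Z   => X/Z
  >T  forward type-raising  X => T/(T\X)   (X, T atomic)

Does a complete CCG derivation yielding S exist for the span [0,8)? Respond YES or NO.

YES

[0,8] S   <
  [0,4] N   <
    [0,2] PP/N   >B
      [0,1] "liked" : PP/(S\NP)
      [1,2] "which" : (S\NP)/N
    [2,4] N\(PP/N)   >
      [2,3] "read" : (N\(PP/N))/S
      [3,4] "under" : S
  [4,8] S\N   <B
    [4,5] "near" : PP\N
    [5,8] S\PP   <
      [5,7] N   <
        [5,6] "river" : N\S
        [6,7] "chased" : N\(N\S)
      [7,8] "cat" : (S\PP)\N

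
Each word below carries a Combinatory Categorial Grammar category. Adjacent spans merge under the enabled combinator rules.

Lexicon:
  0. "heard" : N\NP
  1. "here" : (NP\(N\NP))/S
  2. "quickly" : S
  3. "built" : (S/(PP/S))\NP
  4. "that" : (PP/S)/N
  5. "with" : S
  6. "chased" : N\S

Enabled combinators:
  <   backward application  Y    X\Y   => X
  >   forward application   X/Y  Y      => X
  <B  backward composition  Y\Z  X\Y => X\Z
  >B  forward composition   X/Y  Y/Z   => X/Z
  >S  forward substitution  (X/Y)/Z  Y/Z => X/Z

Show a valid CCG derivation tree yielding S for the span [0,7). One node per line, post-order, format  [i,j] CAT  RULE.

[0,1] N\NP  lex  "heard"
[1,2] (NP\(N\NP))/S  lex  "here"
[2,3] S  lex  "quickly"
[1,3] NP\(N\NP)  >  k=2
[0,3] NP  <  k=1
[3,4] (S/(PP/S))\NP  lex  "built"
[0,4] S/(PP/S)  <  k=3
[4,5] (PP/S)/N  lex  "that"
[0,5] S/N  >B  k=4
[5,6] S  lex  "with"
[6,7] N\S  lex  "chased"
[5,7] N  <  k=6
[0,7] S  >  k=5

[0,7] S   >
  [0,5] S/N   >B
    [0,4] S/(PP/S)   <
      [0,3] NP   <
        [0,1] "heard" : N\NP
        [1,3] NP\(N\NP)   >
          [1,2] "here" : (NP\(N\NP))/S
          [2,3] "quickly" : S
      [3,4] "built" : (S/(PP/S))\NP
    [4,5] "that" : (PP/S)/N
  [5,7] N   <
    [5,6] "with" : S
    [6,7] "chased" : N\S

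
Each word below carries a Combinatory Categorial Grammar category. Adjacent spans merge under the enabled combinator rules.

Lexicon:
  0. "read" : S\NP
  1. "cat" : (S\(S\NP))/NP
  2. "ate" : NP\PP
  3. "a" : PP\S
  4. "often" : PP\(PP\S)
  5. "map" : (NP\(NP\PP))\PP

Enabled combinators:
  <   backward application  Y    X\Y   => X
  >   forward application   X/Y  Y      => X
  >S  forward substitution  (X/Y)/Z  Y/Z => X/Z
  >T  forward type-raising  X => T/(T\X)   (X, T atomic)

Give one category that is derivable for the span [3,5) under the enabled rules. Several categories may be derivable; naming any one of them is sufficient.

[0,6] S   <
  [0,1] "read" : S\NP
  [1,6] S\(S\NP)   >
    [1,2] "cat" : (S\(S\NP))/NP
    [2,6] NP   <
      [2,3] "ate" : NP\PP
      [3,6] NP\(NP\PP)   <
        [3,5] PP   <
          [3,4] "a" : PP\S
          [4,5] "often" : PP\(PP\S)
        [5,6] "map" : (NP\(NP\PP))\PP

PP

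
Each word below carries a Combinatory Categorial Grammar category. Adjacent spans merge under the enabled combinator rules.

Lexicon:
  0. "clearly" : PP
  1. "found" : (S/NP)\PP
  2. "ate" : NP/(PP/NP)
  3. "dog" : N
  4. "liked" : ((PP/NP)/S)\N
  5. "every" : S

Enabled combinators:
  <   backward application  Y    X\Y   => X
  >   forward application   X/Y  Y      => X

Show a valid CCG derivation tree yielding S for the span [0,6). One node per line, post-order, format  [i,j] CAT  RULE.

[0,6] S   >
  [0,2] S/NP   <
    [0,1] "clearly" : PP
    [1,2] "found" : (S/NP)\PP
  [2,6] NP   >
    [2,3] "ate" : NP/(PP/NP)
    [3,6] PP/NP   >
      [3,5] (PP/NP)/S   <
        [3,4] "dog" : N
        [4,5] "liked" : ((PP/NP)/S)\N
      [5,6] "every" : S

[0,1] PP  lex  "clearly"
[1,2] (S/NP)\PP  lex  "found"
[0,2] S/NP  <  k=1
[2,3] NP/(PP/NP)  lex  "ate"
[3,4] N  lex  "dog"
[4,5] ((PP/NP)/S)\N  lex  "liked"
[3,5] (PP/NP)/S  <  k=4
[5,6] S  lex  "every"
[3,6] PP/NP  >  k=5
[2,6] NP  >  k=3
[0,6] S  >  k=2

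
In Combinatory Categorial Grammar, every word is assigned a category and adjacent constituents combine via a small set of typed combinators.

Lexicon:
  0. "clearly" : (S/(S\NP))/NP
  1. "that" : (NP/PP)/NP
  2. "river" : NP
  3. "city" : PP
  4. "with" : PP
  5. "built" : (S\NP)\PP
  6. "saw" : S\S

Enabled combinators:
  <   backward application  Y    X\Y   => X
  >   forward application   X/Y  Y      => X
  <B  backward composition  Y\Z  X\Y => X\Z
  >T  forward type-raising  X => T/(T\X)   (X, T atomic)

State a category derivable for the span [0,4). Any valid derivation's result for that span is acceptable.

[0,7] S   >
  [0,4] S/(S\NP)   >
    [0,1] "clearly" : (S/(S\NP))/NP
    [1,4] NP   >
      [1,3] NP/PP   >
        [1,2] "that" : (NP/PP)/NP
        [2,3] "river" : NP
      [3,4] "city" : PP
  [4,7] S\NP   <B
    [4,6] S\NP   <
      [4,5] "with" : PP
      [5,6] "built" : (S\NP)\PP
    [6,7] "saw" : S\S

S/(S\NP)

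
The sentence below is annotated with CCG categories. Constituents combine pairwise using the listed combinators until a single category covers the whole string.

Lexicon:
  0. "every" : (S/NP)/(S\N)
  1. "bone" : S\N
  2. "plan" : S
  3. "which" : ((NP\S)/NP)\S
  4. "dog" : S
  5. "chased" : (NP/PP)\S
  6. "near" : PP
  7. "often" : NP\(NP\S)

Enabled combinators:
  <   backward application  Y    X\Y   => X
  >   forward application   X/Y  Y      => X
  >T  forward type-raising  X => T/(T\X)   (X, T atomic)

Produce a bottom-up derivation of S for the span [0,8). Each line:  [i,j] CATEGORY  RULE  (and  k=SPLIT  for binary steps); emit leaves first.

[0,8] S   >
  [0,2] S/NP   >
    [0,1] "every" : (S/NP)/(S\N)
    [1,2] "bone" : S\N
  [2,8] NP   <
    [2,7] NP\S   >
      [2,4] (NP\S)/NP   <
        [2,3] "plan" : S
        [3,4] "which" : ((NP\S)/NP)\S
      [4,7] NP   >
        [4,6] NP/PP   <
          [4,5] "dog" : S
          [5,6] "chased" : (NP/PP)\S
        [6,7] "near" : PP
    [7,8] "often" : NP\(NP\S)

[0,1] (S/NP)/(S\N)  lex  "every"
[1,2] S\N  lex  "bone"
[0,2] S/NP  >  k=1
[2,3] S  lex  "plan"
[3,4] ((NP\S)/NP)\S  lex  "which"
[2,4] (NP\S)/NP  <  k=3
[4,5] S  lex  "dog"
[5,6] (NP/PP)\S  lex  "chased"
[4,6] NP/PP  <  k=5
[6,7] PP  lex  "near"
[4,7] NP  >  k=6
[2,7] NP\S  >  k=4
[7,8] NP\(NP\S)  lex  "often"
[2,8] NP  <  k=7
[0,8] S  >  k=2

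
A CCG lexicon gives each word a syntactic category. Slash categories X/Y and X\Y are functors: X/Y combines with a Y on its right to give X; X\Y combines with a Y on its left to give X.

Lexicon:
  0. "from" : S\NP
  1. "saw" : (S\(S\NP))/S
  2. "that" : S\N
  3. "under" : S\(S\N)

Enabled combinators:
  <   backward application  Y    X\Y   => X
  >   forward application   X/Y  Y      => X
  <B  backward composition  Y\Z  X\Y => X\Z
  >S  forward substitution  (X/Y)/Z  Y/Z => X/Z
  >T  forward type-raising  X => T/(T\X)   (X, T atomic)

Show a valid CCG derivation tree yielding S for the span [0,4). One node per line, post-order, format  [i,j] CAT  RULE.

[0,1] S\NP  lex  "from"
[1,2] (S\(S\NP))/S  lex  "saw"
[2,3] S\N  lex  "that"
[3,4] S\(S\N)  lex  "under"
[2,4] S  <  k=3
[1,4] S\(S\NP)  >  k=2
[0,4] S  <  k=1

[0,4] S   <
  [0,1] "from" : S\NP
  [1,4] S\(S\NP)   >
    [1,2] "saw" : (S\(S\NP))/S
    [2,4] S   <
      [2,3] "that" : S\N
      [3,4] "under" : S\(S\N)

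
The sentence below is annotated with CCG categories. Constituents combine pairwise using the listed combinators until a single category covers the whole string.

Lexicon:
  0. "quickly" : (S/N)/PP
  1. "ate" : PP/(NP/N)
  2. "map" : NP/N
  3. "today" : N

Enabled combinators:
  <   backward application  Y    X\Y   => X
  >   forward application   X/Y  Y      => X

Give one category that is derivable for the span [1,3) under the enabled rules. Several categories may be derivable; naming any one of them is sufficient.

PP

[0,4] S   >
  [0,3] S/N   >
    [0,1] "quickly" : (S/N)/PP
    [1,3] PP   >
      [1,2] "ate" : PP/(NP/N)
      [2,3] "map" : NP/N
  [3,4] "today" : N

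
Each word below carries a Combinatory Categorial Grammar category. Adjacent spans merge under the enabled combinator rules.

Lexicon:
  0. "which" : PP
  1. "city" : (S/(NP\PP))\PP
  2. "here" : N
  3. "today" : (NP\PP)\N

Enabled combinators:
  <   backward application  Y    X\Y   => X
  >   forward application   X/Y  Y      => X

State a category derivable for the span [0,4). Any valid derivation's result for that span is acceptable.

[0,4] S   >
  [0,2] S/(NP\PP)   <
    [0,1] "which" : PP
    [1,2] "city" : (S/(NP\PP))\PP
  [2,4] NP\PP   <
    [2,3] "here" : N
    [3,4] "today" : (NP\PP)\N

S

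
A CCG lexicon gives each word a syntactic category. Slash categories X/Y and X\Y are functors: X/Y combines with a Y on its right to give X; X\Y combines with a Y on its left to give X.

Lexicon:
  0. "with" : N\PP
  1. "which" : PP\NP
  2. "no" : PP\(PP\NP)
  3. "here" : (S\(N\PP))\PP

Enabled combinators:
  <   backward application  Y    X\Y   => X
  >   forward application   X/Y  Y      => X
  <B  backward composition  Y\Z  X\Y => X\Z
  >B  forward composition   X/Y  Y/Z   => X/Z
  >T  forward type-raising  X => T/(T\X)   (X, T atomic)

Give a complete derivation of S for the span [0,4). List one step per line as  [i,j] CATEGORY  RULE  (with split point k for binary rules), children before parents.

[0,4] S   <
  [0,1] "with" : N\PP
  [1,4] S\(N\PP)   <
    [1,3] PP   <
      [1,2] "which" : PP\NP
      [2,3] "no" : PP\(PP\NP)
    [3,4] "here" : (S\(N\PP))\PP

[0,1] N\PP  lex  "with"
[1,2] PP\NP  lex  "which"
[2,3] PP\(PP\NP)  lex  "no"
[1,3] PP  <  k=2
[3,4] (S\(N\PP))\PP  lex  "here"
[1,4] S\(N\PP)  <  k=3
[0,4] S  <  k=1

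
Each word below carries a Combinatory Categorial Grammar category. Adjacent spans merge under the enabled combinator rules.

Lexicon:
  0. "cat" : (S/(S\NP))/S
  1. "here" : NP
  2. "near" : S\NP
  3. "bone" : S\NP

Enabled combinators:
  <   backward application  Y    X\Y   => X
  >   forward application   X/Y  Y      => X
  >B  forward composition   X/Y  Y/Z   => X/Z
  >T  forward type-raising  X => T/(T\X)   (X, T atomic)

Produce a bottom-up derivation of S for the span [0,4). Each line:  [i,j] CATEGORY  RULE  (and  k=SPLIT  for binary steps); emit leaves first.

[0,1] (S/(S\NP))/S  lex  "cat"
[1,2] NP  lex  "here"
[1,2] S/(S\NP)  >T
[2,3] S\NP  lex  "near"
[1,3] S  >  k=2
[0,3] S/(S\NP)  >  k=1
[3,4] S\NP  lex  "bone"
[0,4] S  >  k=3

[0,4] S   >
  [0,3] S/(S\NP)   >
    [0,1] "cat" : (S/(S\NP))/S
    [1,3] S   >
      [1,2] S/(S\NP)   >T
        [1,2] "here" : NP
      [2,3] "near" : S\NP
  [3,4] "bone" : S\NP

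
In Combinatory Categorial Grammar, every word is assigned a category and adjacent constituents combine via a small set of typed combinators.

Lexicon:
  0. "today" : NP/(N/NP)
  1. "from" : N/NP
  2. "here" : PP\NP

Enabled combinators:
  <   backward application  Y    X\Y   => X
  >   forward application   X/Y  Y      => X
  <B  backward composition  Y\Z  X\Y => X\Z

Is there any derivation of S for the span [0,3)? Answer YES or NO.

NO

NP/(N/NP) N/NP PP\NP
CKY chart[0,3] = {PP}; S ∉ chart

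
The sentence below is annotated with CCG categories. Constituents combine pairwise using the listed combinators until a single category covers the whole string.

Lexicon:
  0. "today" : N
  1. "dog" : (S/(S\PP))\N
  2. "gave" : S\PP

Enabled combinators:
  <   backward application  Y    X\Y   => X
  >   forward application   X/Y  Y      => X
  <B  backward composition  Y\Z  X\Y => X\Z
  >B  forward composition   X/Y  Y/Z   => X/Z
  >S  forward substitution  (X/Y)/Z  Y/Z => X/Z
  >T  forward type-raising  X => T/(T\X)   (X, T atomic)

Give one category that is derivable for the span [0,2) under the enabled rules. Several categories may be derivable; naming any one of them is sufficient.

[0,3] S   >
  [0,2] S/(S\PP)   <
    [0,1] "today" : N
    [1,2] "dog" : (S/(S\PP))\N
  [2,3] "gave" : S\PP

S/(S\PP)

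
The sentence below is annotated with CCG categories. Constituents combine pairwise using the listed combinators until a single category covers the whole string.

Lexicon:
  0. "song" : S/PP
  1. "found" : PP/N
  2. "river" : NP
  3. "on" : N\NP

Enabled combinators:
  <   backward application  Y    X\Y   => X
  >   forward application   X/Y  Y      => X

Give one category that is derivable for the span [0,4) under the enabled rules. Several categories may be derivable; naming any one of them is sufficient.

[0,4] S   >
  [0,1] "song" : S/PP
  [1,4] PP   >
    [1,2] "found" : PP/N
    [2,4] N   <
      [2,3] "river" : NP
      [3,4] "on" : N\NP

S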